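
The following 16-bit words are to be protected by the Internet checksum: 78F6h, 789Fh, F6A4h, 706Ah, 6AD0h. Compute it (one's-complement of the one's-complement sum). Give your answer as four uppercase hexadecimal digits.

One's-complement addition (fold any carry out of bit 15 back into bit 0):
  0x78F6 + 0x789F = 0x0F195
  0xF195 + 0xF6A4 = 0x1E839 → wrap carry → 0xE83A
  0xE83A + 0x706A = 0x158A4 → wrap carry → 0x58A5
  0x58A5 + 0x6AD0 = 0x0C375
One's-complement sum = 0xC375.
Checksum = ~0xC375 & 0xFFFF = 0x3C8A.

3C8A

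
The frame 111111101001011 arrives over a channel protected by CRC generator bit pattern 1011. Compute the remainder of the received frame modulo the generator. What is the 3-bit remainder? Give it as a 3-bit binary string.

101

Modulo-2 division of 111111101001011 by 1011:
  pos 0: 1111 XOR 1011 = 0100
  pos 1: 1001 XOR 1011 = 0010
  pos 3: 1011 XOR 1011 = 0000
  pos 8: 1001 XOR 1011 = 0010
  pos 10: 1001 XOR 1011 = 0010
Remainder = 101 (nonzero — an error is detected).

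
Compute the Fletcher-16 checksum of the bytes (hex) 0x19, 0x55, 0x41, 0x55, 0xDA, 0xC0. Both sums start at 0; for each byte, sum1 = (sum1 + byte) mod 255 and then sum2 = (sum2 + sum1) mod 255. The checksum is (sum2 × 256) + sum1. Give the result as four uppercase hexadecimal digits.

BCA0

Running sums (mod 255):
  after byte 0 (0x19): sum1=25, sum2=25
  after byte 1 (0x55): sum1=110, sum2=135
  after byte 2 (0x41): sum1=175, sum2=55
  after byte 3 (0x55): sum1=5, sum2=60
  after byte 4 (0xDA): sum1=223, sum2=28
  after byte 5 (0xC0): sum1=160, sum2=188
Checksum = sum2·256 + sum1 = 188·256 + 160 = 48288 = 0xBCA0.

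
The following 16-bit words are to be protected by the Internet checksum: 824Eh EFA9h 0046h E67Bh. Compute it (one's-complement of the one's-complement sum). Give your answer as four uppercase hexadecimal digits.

One's-complement addition (fold any carry out of bit 15 back into bit 0):
  0x824E + 0xEFA9 = 0x171F7 → wrap carry → 0x71F8
  0x71F8 + 0x0046 = 0x0723E
  0x723E + 0xE67B = 0x158B9 → wrap carry → 0x58BA
One's-complement sum = 0x58BA.
Checksum = ~0x58BA & 0xFFFF = 0xA745.

A745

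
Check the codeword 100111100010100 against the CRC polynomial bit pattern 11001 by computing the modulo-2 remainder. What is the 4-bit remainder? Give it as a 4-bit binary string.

Modulo-2 division of 100111100010100 by 11001:
  pos 0: 10011 XOR 11001 = 01010
  pos 1: 10101 XOR 11001 = 01100
  pos 2: 11001 XOR 11001 = 00000
  pos 10: 10100 XOR 11001 = 01101
Remainder = 1101 (nonzero — an error is detected).

1101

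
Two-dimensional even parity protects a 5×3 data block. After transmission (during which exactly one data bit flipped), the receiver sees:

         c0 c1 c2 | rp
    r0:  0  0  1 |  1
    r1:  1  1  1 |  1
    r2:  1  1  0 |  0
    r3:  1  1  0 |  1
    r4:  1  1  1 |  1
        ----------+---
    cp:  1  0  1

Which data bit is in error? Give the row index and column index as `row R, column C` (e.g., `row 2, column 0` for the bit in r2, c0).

row 3, column 0

Recompute each row's even parity and compare to rp:
  r0: data parity 1, sent rp 1 → ok
  r1: data parity 1, sent rp 1 → ok
  r2: data parity 0, sent rp 0 → ok
  r3: data parity 0, sent rp 1 → mismatch
  r4: data parity 1, sent rp 1 → ok
Recompute each column's even parity and compare to cp:
  c0: data parity 0, sent cp 1 → mismatch
  c1: data parity 0, sent cp 0 → ok
  c2: data parity 1, sent cp 1 → ok
Exactly one row (r3) and one column (c0) fail → the flipped bit is at their intersection.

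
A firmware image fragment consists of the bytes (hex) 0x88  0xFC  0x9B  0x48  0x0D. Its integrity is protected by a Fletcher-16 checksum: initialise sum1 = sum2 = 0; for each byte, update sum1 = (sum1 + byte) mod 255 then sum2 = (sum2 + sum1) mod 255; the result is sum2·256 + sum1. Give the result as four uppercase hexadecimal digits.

0F76

Running sums (mod 255):
  after byte 0 (0x88): sum1=136, sum2=136
  after byte 1 (0xFC): sum1=133, sum2=14
  after byte 2 (0x9B): sum1=33, sum2=47
  after byte 3 (0x48): sum1=105, sum2=152
  after byte 4 (0x0D): sum1=118, sum2=15
Checksum = sum2·256 + sum1 = 15·256 + 118 = 3958 = 0x0F76.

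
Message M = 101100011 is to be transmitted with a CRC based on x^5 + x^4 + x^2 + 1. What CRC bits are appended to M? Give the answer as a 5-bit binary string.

01110

Append 5 zeros: 10110001100000. Divide by 110101 (XOR where the leading bit is 1):
  pos 0: 101100 XOR 110101 = 011001
  pos 1: 110010 XOR 110101 = 000111
  pos 4: 111110 XOR 110101 = 001011
  pos 6: 101100 XOR 110101 = 011001
  pos 7: 110010 XOR 110101 = 000111
Remainder (last 5 bits) = 01110. This is the CRC / FCS.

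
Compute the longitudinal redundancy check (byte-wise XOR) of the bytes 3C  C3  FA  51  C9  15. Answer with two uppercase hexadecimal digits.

XOR the bytes together:
  start with 0x3C
  0x3C ⊕ 0xC3 = 0xFF
  0xFF ⊕ 0xFA = 0x05
  0x05 ⊕ 0x51 = 0x54
  0x54 ⊕ 0xC9 = 0x9D
  0x9D ⊕ 0x15 = 0x88

88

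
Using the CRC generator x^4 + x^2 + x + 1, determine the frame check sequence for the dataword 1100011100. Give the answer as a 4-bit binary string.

1101

Append 4 zeros: 11000111000000. Divide by 10111 (XOR where the leading bit is 1):
  pos 0: 11000 XOR 10111 = 01111
  pos 1: 11111 XOR 10111 = 01000
  pos 2: 10001 XOR 10111 = 00110
  pos 4: 11010 XOR 10111 = 01101
  pos 5: 11010 XOR 10111 = 01101
  pos 6: 11010 XOR 10111 = 01101
  pos 7: 11010 XOR 10111 = 01101
  pos 8: 11010 XOR 10111 = 01101
  pos 9: 11010 XOR 10111 = 01101
Remainder (last 4 bits) = 1101. This is the CRC / FCS.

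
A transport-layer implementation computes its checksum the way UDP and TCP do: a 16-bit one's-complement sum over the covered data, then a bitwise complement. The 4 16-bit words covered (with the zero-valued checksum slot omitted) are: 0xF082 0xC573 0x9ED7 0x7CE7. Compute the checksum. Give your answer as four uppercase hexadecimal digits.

One's-complement addition (fold any carry out of bit 15 back into bit 0):
  0xF082 + 0xC573 = 0x1B5F5 → wrap carry → 0xB5F6
  0xB5F6 + 0x9ED7 = 0x154CD → wrap carry → 0x54CE
  0x54CE + 0x7CE7 = 0x0D1B5
One's-complement sum = 0xD1B5.
Checksum = ~0xD1B5 & 0xFFFF = 0x2E4A.

2E4A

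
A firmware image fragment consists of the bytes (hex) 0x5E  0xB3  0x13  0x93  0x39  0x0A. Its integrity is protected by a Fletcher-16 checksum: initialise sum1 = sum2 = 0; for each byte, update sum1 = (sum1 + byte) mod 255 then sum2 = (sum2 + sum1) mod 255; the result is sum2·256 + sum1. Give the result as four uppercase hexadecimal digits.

Running sums (mod 255):
  after byte 0 (0x5E): sum1=94, sum2=94
  after byte 1 (0xB3): sum1=18, sum2=112
  after byte 2 (0x13): sum1=37, sum2=149
  after byte 3 (0x93): sum1=184, sum2=78
  after byte 4 (0x39): sum1=241, sum2=64
  after byte 5 (0x0A): sum1=251, sum2=60
Checksum = sum2·256 + sum1 = 60·256 + 251 = 15611 = 0x3CFB.

3CFB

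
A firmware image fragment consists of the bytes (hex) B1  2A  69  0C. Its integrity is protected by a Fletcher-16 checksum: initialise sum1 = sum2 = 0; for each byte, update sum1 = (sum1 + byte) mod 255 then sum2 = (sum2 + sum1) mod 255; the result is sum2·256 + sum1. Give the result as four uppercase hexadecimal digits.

Running sums (mod 255):
  after byte 0 (B1): sum1=177, sum2=177
  after byte 1 (2A): sum1=219, sum2=141
  after byte 2 (69): sum1=69, sum2=210
  after byte 3 (0C): sum1=81, sum2=36
Checksum = sum2·256 + sum1 = 36·256 + 81 = 9297 = 0x2451.

2451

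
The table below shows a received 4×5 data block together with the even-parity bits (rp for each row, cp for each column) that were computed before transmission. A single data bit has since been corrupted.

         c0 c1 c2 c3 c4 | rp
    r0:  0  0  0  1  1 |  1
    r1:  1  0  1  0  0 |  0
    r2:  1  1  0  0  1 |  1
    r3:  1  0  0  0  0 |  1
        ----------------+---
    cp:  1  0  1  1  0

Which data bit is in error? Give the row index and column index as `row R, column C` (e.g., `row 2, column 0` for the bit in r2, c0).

Recompute each row's even parity and compare to rp:
  r0: data parity 0, sent rp 1 → mismatch
  r1: data parity 0, sent rp 0 → ok
  r2: data parity 1, sent rp 1 → ok
  r3: data parity 1, sent rp 1 → ok
Recompute each column's even parity and compare to cp:
  c0: data parity 1, sent cp 1 → ok
  c1: data parity 1, sent cp 0 → mismatch
  c2: data parity 1, sent cp 1 → ok
  c3: data parity 1, sent cp 1 → ok
  c4: data parity 0, sent cp 0 → ok
Exactly one row (r0) and one column (c1) fail → the flipped bit is at their intersection.

row 0, column 1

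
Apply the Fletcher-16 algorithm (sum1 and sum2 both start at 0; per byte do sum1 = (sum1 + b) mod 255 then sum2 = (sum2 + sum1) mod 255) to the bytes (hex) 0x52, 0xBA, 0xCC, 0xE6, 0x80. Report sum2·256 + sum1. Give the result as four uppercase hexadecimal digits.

Running sums (mod 255):
  after byte 0 (0x52): sum1=82, sum2=82
  after byte 1 (0xBA): sum1=13, sum2=95
  after byte 2 (0xCC): sum1=217, sum2=57
  after byte 3 (0xE6): sum1=192, sum2=249
  after byte 4 (0x80): sum1=65, sum2=59
Checksum = sum2·256 + sum1 = 59·256 + 65 = 15169 = 0x3B41.

3B41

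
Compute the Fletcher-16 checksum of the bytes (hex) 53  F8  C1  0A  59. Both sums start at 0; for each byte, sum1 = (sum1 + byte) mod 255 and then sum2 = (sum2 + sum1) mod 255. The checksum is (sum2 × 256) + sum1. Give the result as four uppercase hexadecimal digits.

3771

Running sums (mod 255):
  after byte 0 (53): sum1=83, sum2=83
  after byte 1 (F8): sum1=76, sum2=159
  after byte 2 (C1): sum1=14, sum2=173
  after byte 3 (0A): sum1=24, sum2=197
  after byte 4 (59): sum1=113, sum2=55
Checksum = sum2·256 + sum1 = 55·256 + 113 = 14193 = 0x3771.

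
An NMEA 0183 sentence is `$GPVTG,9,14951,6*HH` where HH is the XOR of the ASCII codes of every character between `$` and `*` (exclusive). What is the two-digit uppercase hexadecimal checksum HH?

49

XOR the ASCII codes of the payload characters:
  'G' = 0x47 → acc = 0x47
  'P' = 0x50 → acc = 0x17
  'V' = 0x56 → acc = 0x41
  'T' = 0x54 → acc = 0x15
  'G' = 0x47 → acc = 0x52
  ',' = 0x2C → acc = 0x7E
  '9' = 0x39 → acc = 0x47
  ',' = 0x2C → acc = 0x6B
  '1' = 0x31 → acc = 0x5A
  '4' = 0x34 → acc = 0x6E
  '9' = 0x39 → acc = 0x57
  '5' = 0x35 → acc = 0x62
  '1' = 0x31 → acc = 0x53
  ',' = 0x2C → acc = 0x7F
  '6' = 0x36 → acc = 0x49
Checksum = 0x49.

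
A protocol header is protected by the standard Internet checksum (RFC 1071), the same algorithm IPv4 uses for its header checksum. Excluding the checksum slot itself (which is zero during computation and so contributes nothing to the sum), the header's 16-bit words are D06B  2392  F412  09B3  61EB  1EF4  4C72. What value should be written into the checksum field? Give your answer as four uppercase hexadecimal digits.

One's-complement addition (fold any carry out of bit 15 back into bit 0):
  0xD06B + 0x2392 = 0x0F3FD
  0xF3FD + 0xF412 = 0x1E80F → wrap carry → 0xE810
  0xE810 + 0x09B3 = 0x0F1C3
  0xF1C3 + 0x61EB = 0x153AE → wrap carry → 0x53AF
  0x53AF + 0x1EF4 = 0x072A3
  0x72A3 + 0x4C72 = 0x0BF15
One's-complement sum = 0xBF15.
Checksum = ~0xBF15 & 0xFFFF = 0x40EA.

40EA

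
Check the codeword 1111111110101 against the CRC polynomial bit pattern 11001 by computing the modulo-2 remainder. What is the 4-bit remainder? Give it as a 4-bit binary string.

0000

Modulo-2 division of 1111111110101 by 11001:
  pos 0: 11111 XOR 11001 = 00110
  pos 2: 11011 XOR 11001 = 00010
  pos 5: 10110 XOR 11001 = 01111
  pos 6: 11111 XOR 11001 = 00110
  pos 8: 11001 XOR 11001 = 00000
Remainder = 0000 (zero — the frame passes the CRC check).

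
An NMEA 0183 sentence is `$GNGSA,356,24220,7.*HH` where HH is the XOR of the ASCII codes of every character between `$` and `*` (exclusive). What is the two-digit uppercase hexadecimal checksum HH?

XOR the ASCII codes of the payload characters:
  'G' = 0x47 → acc = 0x47
  'N' = 0x4E → acc = 0x09
  'G' = 0x47 → acc = 0x4E
  'S' = 0x53 → acc = 0x1D
  'A' = 0x41 → acc = 0x5C
  ',' = 0x2C → acc = 0x70
  '3' = 0x33 → acc = 0x43
  '5' = 0x35 → acc = 0x76
  '6' = 0x36 → acc = 0x40
  ',' = 0x2C → acc = 0x6C
  '2' = 0x32 → acc = 0x5E
  '4' = 0x34 → acc = 0x6A
  '2' = 0x32 → acc = 0x58
  '2' = 0x32 → acc = 0x6A
  '0' = 0x30 → acc = 0x5A
  ',' = 0x2C → acc = 0x76
  '7' = 0x37 → acc = 0x41
  '.' = 0x2E → acc = 0x6F
Checksum = 0x6F.

6F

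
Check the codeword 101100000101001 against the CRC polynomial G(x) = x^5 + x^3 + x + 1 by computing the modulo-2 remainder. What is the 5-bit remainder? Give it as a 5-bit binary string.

Modulo-2 division of 101100000101001 by 101011:
  pos 0: 101100 XOR 101011 = 000111
  pos 3: 111000 XOR 101011 = 010011
  pos 4: 100111 XOR 101011 = 001100
  pos 6: 110001 XOR 101011 = 011010
  pos 7: 110100 XOR 101011 = 011111
  pos 8: 111110 XOR 101011 = 010101
  pos 9: 101011 XOR 101011 = 000000
Remainder = 00000 (zero — the frame passes the CRC check).

00000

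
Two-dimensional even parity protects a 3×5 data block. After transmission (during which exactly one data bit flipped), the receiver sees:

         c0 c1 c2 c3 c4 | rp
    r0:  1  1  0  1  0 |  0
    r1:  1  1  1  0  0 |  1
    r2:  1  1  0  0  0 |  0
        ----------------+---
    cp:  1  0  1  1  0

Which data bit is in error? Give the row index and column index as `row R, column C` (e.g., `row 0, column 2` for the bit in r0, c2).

row 0, column 1

Recompute each row's even parity and compare to rp:
  r0: data parity 1, sent rp 0 → mismatch
  r1: data parity 1, sent rp 1 → ok
  r2: data parity 0, sent rp 0 → ok
Recompute each column's even parity and compare to cp:
  c0: data parity 1, sent cp 1 → ok
  c1: data parity 1, sent cp 0 → mismatch
  c2: data parity 1, sent cp 1 → ok
  c3: data parity 1, sent cp 1 → ok
  c4: data parity 0, sent cp 0 → ok
Exactly one row (r0) and one column (c1) fail → the flipped bit is at their intersection.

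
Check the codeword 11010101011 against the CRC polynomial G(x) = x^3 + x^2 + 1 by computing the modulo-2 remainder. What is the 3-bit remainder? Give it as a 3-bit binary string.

Modulo-2 division of 11010101011 by 1101:
  pos 0: 1101 XOR 1101 = 0000
  pos 5: 1010 XOR 1101 = 0111
  pos 6: 1111 XOR 1101 = 0010
Remainder = 101 (nonzero — an error is detected).

101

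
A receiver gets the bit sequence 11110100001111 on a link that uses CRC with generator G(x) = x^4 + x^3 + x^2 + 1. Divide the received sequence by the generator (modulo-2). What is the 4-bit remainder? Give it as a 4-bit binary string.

0001

Modulo-2 division of 11110100001111 by 11101:
  pos 0: 11110 XOR 11101 = 00011
  pos 3: 11100 XOR 11101 = 00001
  pos 7: 10011 XOR 11101 = 01110
  pos 8: 11101 XOR 11101 = 00000
Remainder = 0001 (nonzero — an error is detected).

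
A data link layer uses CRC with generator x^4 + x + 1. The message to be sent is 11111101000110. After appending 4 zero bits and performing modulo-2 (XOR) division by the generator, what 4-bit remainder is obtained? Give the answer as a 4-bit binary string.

0001

Append 4 zeros: 111111010001100000. Divide by 10011 (XOR where the leading bit is 1):
  pos 0: 11111 XOR 10011 = 01100
  pos 1: 11001 XOR 10011 = 01010
  pos 2: 10100 XOR 10011 = 00111
  pos 4: 11110 XOR 10011 = 01101
  pos 5: 11010 XOR 10011 = 01001
  pos 6: 10010 XOR 10011 = 00001
  pos 10: 11100 XOR 10011 = 01111
  pos 11: 11110 XOR 10011 = 01101
  pos 12: 11010 XOR 10011 = 01001
  pos 13: 10010 XOR 10011 = 00001
Remainder (last 4 bits) = 0001. This is the CRC / FCS.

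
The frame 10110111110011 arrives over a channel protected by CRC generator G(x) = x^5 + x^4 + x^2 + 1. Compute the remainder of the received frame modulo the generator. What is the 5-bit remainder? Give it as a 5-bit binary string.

Modulo-2 division of 10110111110011 by 110101:
  pos 0: 101101 XOR 110101 = 011000
  pos 1: 110001 XOR 110101 = 000100
  pos 4: 100111 XOR 110101 = 010010
  pos 5: 100100 XOR 110101 = 010001
  pos 6: 100010 XOR 110101 = 010111
  pos 7: 101111 XOR 110101 = 011010
  pos 8: 110101 XOR 110101 = 000000
Remainder = 00000 (zero — the frame passes the CRC check).

00000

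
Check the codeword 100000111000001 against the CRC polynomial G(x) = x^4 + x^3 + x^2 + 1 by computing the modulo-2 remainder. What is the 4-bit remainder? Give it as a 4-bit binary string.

1101

Modulo-2 division of 100000111000001 by 11101:
  pos 0: 10000 XOR 11101 = 01101
  pos 1: 11010 XOR 11101 = 00111
  pos 3: 11111 XOR 11101 = 00010
  pos 6: 10100 XOR 11101 = 01001
  pos 7: 10010 XOR 11101 = 01111
  pos 8: 11110 XOR 11101 = 00011
Remainder = 1101 (nonzero — an error is detected).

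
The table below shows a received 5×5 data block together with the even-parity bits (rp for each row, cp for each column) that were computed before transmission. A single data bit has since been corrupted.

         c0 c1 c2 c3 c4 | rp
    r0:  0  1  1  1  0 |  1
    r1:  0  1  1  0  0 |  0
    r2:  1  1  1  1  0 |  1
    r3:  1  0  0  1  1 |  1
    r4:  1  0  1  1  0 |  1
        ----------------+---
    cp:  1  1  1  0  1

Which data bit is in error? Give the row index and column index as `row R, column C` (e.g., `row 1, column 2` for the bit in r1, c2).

Recompute each row's even parity and compare to rp:
  r0: data parity 1, sent rp 1 → ok
  r1: data parity 0, sent rp 0 → ok
  r2: data parity 0, sent rp 1 → mismatch
  r3: data parity 1, sent rp 1 → ok
  r4: data parity 1, sent rp 1 → ok
Recompute each column's even parity and compare to cp:
  c0: data parity 1, sent cp 1 → ok
  c1: data parity 1, sent cp 1 → ok
  c2: data parity 0, sent cp 1 → mismatch
  c3: data parity 0, sent cp 0 → ok
  c4: data parity 1, sent cp 1 → ok
Exactly one row (r2) and one column (c2) fail → the flipped bit is at their intersection.

row 2, column 2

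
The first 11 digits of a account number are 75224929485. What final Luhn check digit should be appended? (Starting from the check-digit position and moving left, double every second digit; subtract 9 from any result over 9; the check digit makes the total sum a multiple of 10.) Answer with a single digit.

Partial digits right→left: 5 8 4 9 2 9 4 2 2 5 7
Double every second digit counting from the check-digit position (so the 1st, 3rd, 5th, ... of the partial from the right).
  doubled (with −9 where >9): 1 8 4 8 4 5 → sum 30
  kept as-is: 8 9 9 2 5 → sum 33
Total = 30 + 33 = 63.
Check digit = (10 − (63 mod 10)) mod 10 = 7.

7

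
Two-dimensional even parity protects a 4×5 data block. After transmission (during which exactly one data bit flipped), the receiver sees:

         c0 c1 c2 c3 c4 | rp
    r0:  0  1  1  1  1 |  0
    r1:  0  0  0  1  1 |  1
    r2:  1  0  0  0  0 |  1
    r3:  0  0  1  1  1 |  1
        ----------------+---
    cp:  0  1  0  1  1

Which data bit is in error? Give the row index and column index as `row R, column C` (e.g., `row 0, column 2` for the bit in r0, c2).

Recompute each row's even parity and compare to rp:
  r0: data parity 0, sent rp 0 → ok
  r1: data parity 0, sent rp 1 → mismatch
  r2: data parity 1, sent rp 1 → ok
  r3: data parity 1, sent rp 1 → ok
Recompute each column's even parity and compare to cp:
  c0: data parity 1, sent cp 0 → mismatch
  c1: data parity 1, sent cp 1 → ok
  c2: data parity 0, sent cp 0 → ok
  c3: data parity 1, sent cp 1 → ok
  c4: data parity 1, sent cp 1 → ok
Exactly one row (r1) and one column (c0) fail → the flipped bit is at their intersection.

row 1, column 0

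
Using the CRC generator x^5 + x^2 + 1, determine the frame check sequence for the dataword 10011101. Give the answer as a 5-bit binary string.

Append 5 zeros: 1001110100000. Divide by 100101 (XOR where the leading bit is 1):
  pos 0: 100111 XOR 100101 = 000010
  pos 4: 100100 XOR 100101 = 000001
Remainder (last 5 bits) = 01000. This is the CRC / FCS.

01000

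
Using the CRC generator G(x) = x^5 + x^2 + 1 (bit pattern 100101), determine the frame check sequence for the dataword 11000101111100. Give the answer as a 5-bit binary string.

11001

Append 5 zeros: 1100010111110000000. Divide by 100101 (XOR where the leading bit is 1):
  pos 0: 110001 XOR 100101 = 010100
  pos 1: 101000 XOR 100101 = 001101
  pos 3: 110111 XOR 100101 = 010010
  pos 4: 100101 XOR 100101 = 000000
  pos 10: 110000 XOR 100101 = 010101
  pos 11: 101010 XOR 100101 = 001111
  pos 13: 111100 XOR 100101 = 011001
Remainder (last 5 bits) = 11001. This is the CRC / FCS.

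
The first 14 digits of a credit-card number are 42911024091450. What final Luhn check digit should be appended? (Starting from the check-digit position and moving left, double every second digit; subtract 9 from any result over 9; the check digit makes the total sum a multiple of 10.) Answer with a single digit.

Partial digits right→left: 0 5 4 1 9 0 4 2 0 1 1 9 2 4
Double every second digit counting from the check-digit position (so the 1st, 3rd, 5th, ... of the partial from the right).
  doubled (with −9 where >9): 0 8 9 8 0 2 4 → sum 31
  kept as-is: 5 1 0 2 1 9 4 → sum 22
Total = 31 + 22 = 53.
Check digit = (10 − (53 mod 10)) mod 10 = 7.

7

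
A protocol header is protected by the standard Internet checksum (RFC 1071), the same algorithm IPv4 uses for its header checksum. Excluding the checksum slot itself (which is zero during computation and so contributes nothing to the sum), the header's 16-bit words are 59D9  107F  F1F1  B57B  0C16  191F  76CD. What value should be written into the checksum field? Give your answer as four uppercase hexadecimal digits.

5237

One's-complement addition (fold any carry out of bit 15 back into bit 0):
  0x59D9 + 0x107F = 0x06A58
  0x6A58 + 0xF1F1 = 0x15C49 → wrap carry → 0x5C4A
  0x5C4A + 0xB57B = 0x111C5 → wrap carry → 0x11C6
  0x11C6 + 0x0C16 = 0x01DDC
  0x1DDC + 0x191F = 0x036FB
  0x36FB + 0x76CD = 0x0ADC8
One's-complement sum = 0xADC8.
Checksum = ~0xADC8 & 0xFFFF = 0x5237.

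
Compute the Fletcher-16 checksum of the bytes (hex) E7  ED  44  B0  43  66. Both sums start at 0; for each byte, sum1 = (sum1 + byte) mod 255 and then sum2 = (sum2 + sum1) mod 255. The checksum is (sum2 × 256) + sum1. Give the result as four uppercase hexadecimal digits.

2574

Running sums (mod 255):
  after byte 0 (E7): sum1=231, sum2=231
  after byte 1 (ED): sum1=213, sum2=189
  after byte 2 (44): sum1=26, sum2=215
  after byte 3 (B0): sum1=202, sum2=162
  after byte 4 (43): sum1=14, sum2=176
  after byte 5 (66): sum1=116, sum2=37
Checksum = sum2·256 + sum1 = 37·256 + 116 = 9588 = 0x2574.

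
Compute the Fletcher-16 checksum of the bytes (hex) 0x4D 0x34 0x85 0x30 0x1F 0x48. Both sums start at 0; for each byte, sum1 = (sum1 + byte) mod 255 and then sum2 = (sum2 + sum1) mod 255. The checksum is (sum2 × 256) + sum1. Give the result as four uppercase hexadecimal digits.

Running sums (mod 255):
  after byte 0 (0x4D): sum1=77, sum2=77
  after byte 1 (0x34): sum1=129, sum2=206
  after byte 2 (0x85): sum1=7, sum2=213
  after byte 3 (0x30): sum1=55, sum2=13
  after byte 4 (0x1F): sum1=86, sum2=99
  after byte 5 (0x48): sum1=158, sum2=2
Checksum = sum2·256 + sum1 = 2·256 + 158 = 670 = 0x029E.

029E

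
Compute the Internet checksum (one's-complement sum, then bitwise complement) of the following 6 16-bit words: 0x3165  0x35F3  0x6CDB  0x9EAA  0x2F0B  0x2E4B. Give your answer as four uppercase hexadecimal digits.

One's-complement addition (fold any carry out of bit 15 back into bit 0):
  0x3165 + 0x35F3 = 0x06758
  0x6758 + 0x6CDB = 0x0D433
  0xD433 + 0x9EAA = 0x172DD → wrap carry → 0x72DE
  0x72DE + 0x2F0B = 0x0A1E9
  0xA1E9 + 0x2E4B = 0x0D034
One's-complement sum = 0xD034.
Checksum = ~0xD034 & 0xFFFF = 0x2FCB.

2FCB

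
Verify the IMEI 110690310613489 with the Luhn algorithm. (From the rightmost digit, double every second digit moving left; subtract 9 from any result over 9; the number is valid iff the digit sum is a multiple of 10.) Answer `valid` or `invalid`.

valid

From the right, keep odd positions and double even positions (subtract 9 from any doubled value over 9):
  doubled (positions 2,4,...): 7 6 3 2 0 3 2 → sum 23
  kept (positions 1,3,...): 9 4 1 0 3 9 0 1 → sum 27
Total = 50.
50 mod 10 = 0, so the number is valid.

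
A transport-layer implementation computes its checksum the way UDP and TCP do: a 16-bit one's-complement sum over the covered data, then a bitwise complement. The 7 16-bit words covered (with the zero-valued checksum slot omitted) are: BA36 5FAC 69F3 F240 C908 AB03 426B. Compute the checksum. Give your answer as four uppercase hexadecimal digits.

D370

One's-complement addition (fold any carry out of bit 15 back into bit 0):
  0xBA36 + 0x5FAC = 0x119E2 → wrap carry → 0x19E3
  0x19E3 + 0x69F3 = 0x083D6
  0x83D6 + 0xF240 = 0x17616 → wrap carry → 0x7617
  0x7617 + 0xC908 = 0x13F1F → wrap carry → 0x3F20
  0x3F20 + 0xAB03 = 0x0EA23
  0xEA23 + 0x426B = 0x12C8E → wrap carry → 0x2C8F
One's-complement sum = 0x2C8F.
Checksum = ~0x2C8F & 0xFFFF = 0xD370.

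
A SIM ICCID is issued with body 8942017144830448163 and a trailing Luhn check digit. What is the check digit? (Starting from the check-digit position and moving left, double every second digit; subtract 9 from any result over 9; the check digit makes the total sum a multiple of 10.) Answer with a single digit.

Partial digits right→left: 3 6 1 8 4 4 0 3 8 4 4 1 7 1 0 2 4 9 8
Double every second digit counting from the check-digit position (so the 1st, 3rd, 5th, ... of the partial from the right).
  doubled (with −9 where >9): 6 2 8 0 7 8 5 0 8 7 → sum 51
  kept as-is: 6 8 4 3 4 1 1 2 9 → sum 38
Total = 51 + 38 = 89.
Check digit = (10 − (89 mod 10)) mod 10 = 1.

1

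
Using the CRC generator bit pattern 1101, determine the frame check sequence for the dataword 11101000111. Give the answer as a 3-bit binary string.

Append 3 zeros: 11101000111000. Divide by 1101 (XOR where the leading bit is 1):
  pos 0: 1110 XOR 1101 = 0011
  pos 2: 1110 XOR 1101 = 0011
  pos 4: 1100 XOR 1101 = 0001
  pos 7: 1111 XOR 1101 = 0010
  pos 9: 1000 XOR 1101 = 0101
  pos 10: 1010 XOR 1101 = 0111
Remainder (last 3 bits) = 111. This is the CRC / FCS.

111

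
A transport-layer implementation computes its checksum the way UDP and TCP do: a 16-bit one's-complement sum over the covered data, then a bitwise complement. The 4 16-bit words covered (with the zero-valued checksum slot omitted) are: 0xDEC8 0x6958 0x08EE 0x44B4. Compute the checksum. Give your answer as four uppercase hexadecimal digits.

One's-complement addition (fold any carry out of bit 15 back into bit 0):
  0xDEC8 + 0x6958 = 0x14820 → wrap carry → 0x4821
  0x4821 + 0x08EE = 0x0510F
  0x510F + 0x44B4 = 0x095C3
One's-complement sum = 0x95C3.
Checksum = ~0x95C3 & 0xFFFF = 0x6A3C.

6A3C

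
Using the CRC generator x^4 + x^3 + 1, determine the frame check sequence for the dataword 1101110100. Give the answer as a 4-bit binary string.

1011

Append 4 zeros: 11011101000000. Divide by 11001 (XOR where the leading bit is 1):
  pos 0: 11011 XOR 11001 = 00010
  pos 3: 10101 XOR 11001 = 01100
  pos 4: 11000 XOR 11001 = 00001
  pos 8: 10000 XOR 11001 = 01001
  pos 9: 10010 XOR 11001 = 01011
Remainder (last 4 bits) = 1011. This is the CRC / FCS.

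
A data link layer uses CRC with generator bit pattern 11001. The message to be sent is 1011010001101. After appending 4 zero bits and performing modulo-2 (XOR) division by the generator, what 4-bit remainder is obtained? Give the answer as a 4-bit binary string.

0100

Append 4 zeros: 10110100011010000. Divide by 11001 (XOR where the leading bit is 1):
  pos 0: 10110 XOR 11001 = 01111
  pos 1: 11111 XOR 11001 = 00110
  pos 3: 11000 XOR 11001 = 00001
  pos 7: 10110 XOR 11001 = 01111
  pos 8: 11111 XOR 11001 = 00110
  pos 10: 11000 XOR 11001 = 00001
Remainder (last 4 bits) = 0100. This is the CRC / FCS.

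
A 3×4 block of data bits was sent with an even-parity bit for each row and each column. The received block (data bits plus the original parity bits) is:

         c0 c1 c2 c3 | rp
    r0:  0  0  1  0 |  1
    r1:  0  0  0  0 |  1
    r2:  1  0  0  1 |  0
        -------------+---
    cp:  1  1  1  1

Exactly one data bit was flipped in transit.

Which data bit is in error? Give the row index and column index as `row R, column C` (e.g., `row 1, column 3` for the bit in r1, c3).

row 1, column 1

Recompute each row's even parity and compare to rp:
  r0: data parity 1, sent rp 1 → ok
  r1: data parity 0, sent rp 1 → mismatch
  r2: data parity 0, sent rp 0 → ok
Recompute each column's even parity and compare to cp:
  c0: data parity 1, sent cp 1 → ok
  c1: data parity 0, sent cp 1 → mismatch
  c2: data parity 1, sent cp 1 → ok
  c3: data parity 1, sent cp 1 → ok
Exactly one row (r1) and one column (c1) fail → the flipped bit is at their intersection.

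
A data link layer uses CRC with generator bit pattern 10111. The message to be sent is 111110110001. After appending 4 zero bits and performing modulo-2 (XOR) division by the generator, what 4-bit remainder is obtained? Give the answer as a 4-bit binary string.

Append 4 zeros: 1111101100010000. Divide by 10111 (XOR where the leading bit is 1):
  pos 0: 11111 XOR 10111 = 01000
  pos 1: 10000 XOR 10111 = 00111
  pos 3: 11111 XOR 10111 = 01000
  pos 4: 10000 XOR 10111 = 00111
  pos 6: 11100 XOR 10111 = 01011
  pos 7: 10111 XOR 10111 = 00000
Remainder (last 4 bits) = 0000. This is the CRC / FCS.

0000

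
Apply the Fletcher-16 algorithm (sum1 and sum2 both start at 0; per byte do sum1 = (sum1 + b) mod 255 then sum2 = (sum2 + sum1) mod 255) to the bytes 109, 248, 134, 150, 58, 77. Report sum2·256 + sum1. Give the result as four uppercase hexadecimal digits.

0D0B

Running sums (mod 255):
  after byte 0 (109): sum1=109, sum2=109
  after byte 1 (248): sum1=102, sum2=211
  after byte 2 (134): sum1=236, sum2=192
  after byte 3 (150): sum1=131, sum2=68
  after byte 4 (58): sum1=189, sum2=2
  after byte 5 (77): sum1=11, sum2=13
Checksum = sum2·256 + sum1 = 13·256 + 11 = 3339 = 0x0D0B.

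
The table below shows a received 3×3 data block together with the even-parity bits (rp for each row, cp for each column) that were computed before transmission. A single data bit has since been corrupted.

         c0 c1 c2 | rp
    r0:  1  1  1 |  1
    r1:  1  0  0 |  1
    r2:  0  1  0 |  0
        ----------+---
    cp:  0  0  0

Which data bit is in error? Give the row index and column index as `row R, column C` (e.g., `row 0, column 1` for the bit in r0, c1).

row 2, column 2

Recompute each row's even parity and compare to rp:
  r0: data parity 1, sent rp 1 → ok
  r1: data parity 1, sent rp 1 → ok
  r2: data parity 1, sent rp 0 → mismatch
Recompute each column's even parity and compare to cp:
  c0: data parity 0, sent cp 0 → ok
  c1: data parity 0, sent cp 0 → ok
  c2: data parity 1, sent cp 0 → mismatch
Exactly one row (r2) and one column (c2) fail → the flipped bit is at their intersection.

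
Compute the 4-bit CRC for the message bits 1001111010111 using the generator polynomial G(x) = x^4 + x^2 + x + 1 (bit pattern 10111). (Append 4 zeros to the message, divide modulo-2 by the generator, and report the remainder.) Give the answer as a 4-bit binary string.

1110

Append 4 zeros: 10011110101110000. Divide by 10111 (XOR where the leading bit is 1):
  pos 0: 10011 XOR 10111 = 00100
  pos 2: 10011 XOR 10111 = 00100
  pos 4: 10001 XOR 10111 = 00110
  pos 6: 11001 XOR 10111 = 01110
  pos 7: 11101 XOR 10111 = 01010
  pos 8: 10101 XOR 10111 = 00010
  pos 11: 10000 XOR 10111 = 00111
Remainder (last 4 bits) = 1110. This is the CRC / FCS.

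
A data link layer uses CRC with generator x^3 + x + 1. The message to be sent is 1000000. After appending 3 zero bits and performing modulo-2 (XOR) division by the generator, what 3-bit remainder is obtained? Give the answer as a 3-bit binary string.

Append 3 zeros: 1000000000. Divide by 1011 (XOR where the leading bit is 1):
  pos 0: 1000 XOR 1011 = 0011
  pos 2: 1100 XOR 1011 = 0111
  pos 3: 1110 XOR 1011 = 0101
  pos 4: 1010 XOR 1011 = 0001
Remainder (last 3 bits) = 100. This is the CRC / FCS.

100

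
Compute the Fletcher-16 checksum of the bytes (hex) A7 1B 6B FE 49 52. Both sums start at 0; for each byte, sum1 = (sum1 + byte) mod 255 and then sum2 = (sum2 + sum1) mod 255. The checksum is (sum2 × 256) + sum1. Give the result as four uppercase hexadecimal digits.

Running sums (mod 255):
  after byte 0 (A7): sum1=167, sum2=167
  after byte 1 (1B): sum1=194, sum2=106
  after byte 2 (6B): sum1=46, sum2=152
  after byte 3 (FE): sum1=45, sum2=197
  after byte 4 (49): sum1=118, sum2=60
  after byte 5 (52): sum1=200, sum2=5
Checksum = sum2·256 + sum1 = 5·256 + 200 = 1480 = 0x05C8.

05C8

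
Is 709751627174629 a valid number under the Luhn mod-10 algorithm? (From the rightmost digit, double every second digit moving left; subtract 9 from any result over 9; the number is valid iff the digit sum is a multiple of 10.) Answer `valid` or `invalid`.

From the right, keep odd positions and double even positions (subtract 9 from any doubled value over 9):
  doubled (positions 2,4,...): 4 8 2 4 2 5 0 → sum 25
  kept (positions 1,3,...): 9 6 7 7 6 5 9 7 → sum 56
Total = 81.
81 mod 10 = 1, so the number is invalid.

invalid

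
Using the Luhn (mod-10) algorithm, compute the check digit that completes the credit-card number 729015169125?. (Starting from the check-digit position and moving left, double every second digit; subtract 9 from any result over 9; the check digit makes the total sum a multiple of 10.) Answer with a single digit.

0

Partial digits right→left: 5 2 1 9 6 1 5 1 0 9 2 7
Double every second digit counting from the check-digit position (so the 1st, 3rd, 5th, ... of the partial from the right).
  doubled (with −9 where >9): 1 2 3 1 0 4 → sum 11
  kept as-is: 2 9 1 1 9 7 → sum 29
Total = 11 + 29 = 40.
Check digit = (10 − (40 mod 10)) mod 10 = 0.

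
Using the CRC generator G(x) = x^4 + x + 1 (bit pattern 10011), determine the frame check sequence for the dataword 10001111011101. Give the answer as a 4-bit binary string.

1110

Append 4 zeros: 100011110111010000. Divide by 10011 (XOR where the leading bit is 1):
  pos 0: 10001 XOR 10011 = 00010
  pos 3: 10111 XOR 10011 = 00100
  pos 5: 10001 XOR 10011 = 00010
  pos 8: 10110 XOR 10011 = 00101
  pos 10: 10110 XOR 10011 = 00101
  pos 12: 10100 XOR 10011 = 00111
Remainder (last 4 bits) = 1110. This is the CRC / FCS.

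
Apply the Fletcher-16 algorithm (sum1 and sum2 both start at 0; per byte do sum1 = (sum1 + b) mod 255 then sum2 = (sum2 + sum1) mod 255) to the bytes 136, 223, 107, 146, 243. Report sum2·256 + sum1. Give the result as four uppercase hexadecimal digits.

Running sums (mod 255):
  after byte 0 (136): sum1=136, sum2=136
  after byte 1 (223): sum1=104, sum2=240
  after byte 2 (107): sum1=211, sum2=196
  after byte 3 (146): sum1=102, sum2=43
  after byte 4 (243): sum1=90, sum2=133
Checksum = sum2·256 + sum1 = 133·256 + 90 = 34138 = 0x855A.

855A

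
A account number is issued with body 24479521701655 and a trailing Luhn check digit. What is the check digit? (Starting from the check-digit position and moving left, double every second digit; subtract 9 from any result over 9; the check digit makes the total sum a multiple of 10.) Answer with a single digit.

Partial digits right→left: 5 5 6 1 0 7 1 2 5 9 7 4 4 2
Double every second digit counting from the check-digit position (so the 1st, 3rd, 5th, ... of the partial from the right).
  doubled (with −9 where >9): 1 3 0 2 1 5 8 → sum 20
  kept as-is: 5 1 7 2 9 4 2 → sum 30
Total = 20 + 30 = 50.
Check digit = (10 − (50 mod 10)) mod 10 = 0.

0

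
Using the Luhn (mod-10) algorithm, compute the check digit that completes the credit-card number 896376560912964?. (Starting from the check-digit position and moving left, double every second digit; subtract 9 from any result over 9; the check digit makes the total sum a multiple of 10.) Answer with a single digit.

4

Partial digits right→left: 4 6 9 2 1 9 0 6 5 6 7 3 6 9 8
Double every second digit counting from the check-digit position (so the 1st, 3rd, 5th, ... of the partial from the right).
  doubled (with −9 where >9): 8 9 2 0 1 5 3 7 → sum 35
  kept as-is: 6 2 9 6 6 3 9 → sum 41
Total = 35 + 41 = 76.
Check digit = (10 − (76 mod 10)) mod 10 = 4.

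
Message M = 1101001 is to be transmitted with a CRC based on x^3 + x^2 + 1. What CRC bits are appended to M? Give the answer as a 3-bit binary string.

101

Append 3 zeros: 1101001000. Divide by 1101 (XOR where the leading bit is 1):
  pos 0: 1101 XOR 1101 = 0000
  pos 6: 1000 XOR 1101 = 0101
Remainder (last 3 bits) = 101. This is the CRC / FCS.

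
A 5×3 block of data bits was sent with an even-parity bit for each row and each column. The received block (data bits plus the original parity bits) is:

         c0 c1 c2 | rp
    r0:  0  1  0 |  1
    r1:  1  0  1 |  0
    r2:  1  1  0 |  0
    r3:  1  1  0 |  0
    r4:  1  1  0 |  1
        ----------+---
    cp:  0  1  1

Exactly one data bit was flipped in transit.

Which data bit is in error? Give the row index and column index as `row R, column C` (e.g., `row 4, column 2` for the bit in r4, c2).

Recompute each row's even parity and compare to rp:
  r0: data parity 1, sent rp 1 → ok
  r1: data parity 0, sent rp 0 → ok
  r2: data parity 0, sent rp 0 → ok
  r3: data parity 0, sent rp 0 → ok
  r4: data parity 0, sent rp 1 → mismatch
Recompute each column's even parity and compare to cp:
  c0: data parity 0, sent cp 0 → ok
  c1: data parity 0, sent cp 1 → mismatch
  c2: data parity 1, sent cp 1 → ok
Exactly one row (r4) and one column (c1) fail → the flipped bit is at their intersection.

row 4, column 1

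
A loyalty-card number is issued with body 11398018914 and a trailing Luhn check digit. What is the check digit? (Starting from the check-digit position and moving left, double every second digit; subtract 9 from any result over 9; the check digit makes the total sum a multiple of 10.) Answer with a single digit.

7

Partial digits right→left: 4 1 9 8 1 0 8 9 3 1 1
Double every second digit counting from the check-digit position (so the 1st, 3rd, 5th, ... of the partial from the right).
  doubled (with −9 where >9): 8 9 2 7 6 2 → sum 34
  kept as-is: 1 8 0 9 1 → sum 19
Total = 34 + 19 = 53.
Check digit = (10 − (53 mod 10)) mod 10 = 7.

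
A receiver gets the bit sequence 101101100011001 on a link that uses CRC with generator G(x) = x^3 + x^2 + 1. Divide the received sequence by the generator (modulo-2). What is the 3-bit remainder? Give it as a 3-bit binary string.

000

Modulo-2 division of 101101100011001 by 1101:
  pos 0: 1011 XOR 1101 = 0110
  pos 1: 1100 XOR 1101 = 0001
  pos 4: 1110 XOR 1101 = 0011
  pos 6: 1100 XOR 1101 = 0001
  pos 9: 1110 XOR 1101 = 0011
  pos 11: 1101 XOR 1101 = 0000
Remainder = 000 (zero — the frame passes the CRC check).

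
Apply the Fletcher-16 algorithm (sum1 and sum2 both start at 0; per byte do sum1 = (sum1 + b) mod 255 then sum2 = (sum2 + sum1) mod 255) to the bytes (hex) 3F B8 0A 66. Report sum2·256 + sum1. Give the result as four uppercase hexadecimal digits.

Running sums (mod 255):
  after byte 0 (3F): sum1=63, sum2=63
  after byte 1 (B8): sum1=247, sum2=55
  after byte 2 (0A): sum1=2, sum2=57
  after byte 3 (66): sum1=104, sum2=161
Checksum = sum2·256 + sum1 = 161·256 + 104 = 41320 = 0xA168.

A168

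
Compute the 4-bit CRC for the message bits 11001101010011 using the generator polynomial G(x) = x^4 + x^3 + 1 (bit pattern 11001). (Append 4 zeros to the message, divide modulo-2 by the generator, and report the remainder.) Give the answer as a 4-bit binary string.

0101

Append 4 zeros: 110011010100110000. Divide by 11001 (XOR where the leading bit is 1):
  pos 0: 11001 XOR 11001 = 00000
  pos 5: 10101 XOR 11001 = 01100
  pos 6: 11000 XOR 11001 = 00001
  pos 10: 10110 XOR 11001 = 01111
  pos 11: 11110 XOR 11001 = 00111
  pos 13: 11100 XOR 11001 = 00101
Remainder (last 4 bits) = 0101. This is the CRC / FCS.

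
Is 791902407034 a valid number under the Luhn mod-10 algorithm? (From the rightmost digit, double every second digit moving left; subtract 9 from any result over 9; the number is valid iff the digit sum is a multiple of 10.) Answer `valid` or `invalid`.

valid

From the right, keep odd positions and double even positions (subtract 9 from any doubled value over 9):
  doubled (positions 2,4,...): 6 5 8 0 2 5 → sum 26
  kept (positions 1,3,...): 4 0 0 2 9 9 → sum 24
Total = 50.
50 mod 10 = 0, so the number is valid.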